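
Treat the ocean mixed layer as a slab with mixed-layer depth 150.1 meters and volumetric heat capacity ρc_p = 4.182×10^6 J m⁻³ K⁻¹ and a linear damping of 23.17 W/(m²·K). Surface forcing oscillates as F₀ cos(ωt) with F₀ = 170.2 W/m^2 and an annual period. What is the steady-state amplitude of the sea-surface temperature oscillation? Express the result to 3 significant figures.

1.34 K

Areal heat capacity C = ρc_p × D = 4.182×10^6 × 150.1 = 6.28×10^8 J m⁻² K⁻¹.
Angular frequency ω = 2π / T = 2π / 3.15×10^7 s = 1.99×10^-7 s⁻¹.
√((Cω)² + λ²) = √((125)² + 23.17²) = 127 W/(m²·K).
Amplitude A = F₀ / √((Cω)²+λ²) = 170.2 / 127 = 1.34 K.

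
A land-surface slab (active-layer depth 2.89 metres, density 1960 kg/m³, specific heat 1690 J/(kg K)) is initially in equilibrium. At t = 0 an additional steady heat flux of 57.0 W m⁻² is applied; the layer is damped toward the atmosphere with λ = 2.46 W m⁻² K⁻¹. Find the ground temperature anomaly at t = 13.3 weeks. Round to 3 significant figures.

Areal heat capacity C = ρ c_p D = 1960 × 1690 × 2.89 = 9.57×10^6 J/(m^2 K).
τ = C / λ = 9.57×10^6 / 2.46 = 3.89×10^6 s.
Equilibrium anomaly ΔT_eq = F / λ = 57.0 / 2.46 = 23.2 K.
t = 13.3 weeks = 8.04×10^6 s, so t/τ = 2.07.
ΔT(t) = ΔT_eq (1 − e^(−t/τ)) = 23.2 × (1 − e^−2.07) = 20.2 K.

20.2 K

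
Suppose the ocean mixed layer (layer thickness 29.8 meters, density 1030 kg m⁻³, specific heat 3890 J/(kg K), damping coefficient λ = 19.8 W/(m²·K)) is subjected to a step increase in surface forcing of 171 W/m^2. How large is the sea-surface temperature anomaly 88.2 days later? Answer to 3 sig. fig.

6.20 K

Areal heat capacity C = ρ c_p D = 1030 × 3890 × 29.8 = 1.19×10^8 J m⁻² K⁻¹.
τ = C / λ = 1.19×10^8 / 19.8 = 6.03×10^6 s.
Equilibrium anomaly ΔT_eq = F / λ = 171 / 19.8 = 8.64 K.
t = 88.2 days = 7.62×10^6 s, so t/τ = 1.26.
ΔT(t) = ΔT_eq (1 − e^(−t/τ)) = 8.64 × (1 − e^−1.26) = 6.20 K.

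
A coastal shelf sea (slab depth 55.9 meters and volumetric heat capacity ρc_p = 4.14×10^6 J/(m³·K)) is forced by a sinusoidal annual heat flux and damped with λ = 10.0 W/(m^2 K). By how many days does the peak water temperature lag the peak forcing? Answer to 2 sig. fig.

79 days

Areal heat capacity C = ρc_p × D = 4.14×10^6 × 55.9 = 2.31×10^8 J m⁻² K⁻¹.
ω = 2π / 3.15×10^7 s = 1.99×10^-7 s⁻¹.
Phase lag φ = arctan(Cω/λ) = arctan(46.1/10.0) = 1.36 rad.
Time lag = φ / ω = 1.36 / 1.99×10^-7 = 6.81×10^6 s = 78.8 days.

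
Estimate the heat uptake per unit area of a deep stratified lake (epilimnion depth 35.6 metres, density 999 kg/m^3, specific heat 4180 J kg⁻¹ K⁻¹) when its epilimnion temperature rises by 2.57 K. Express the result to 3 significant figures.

Areal heat capacity C = ρ c_p D = 999 × 4180 × 35.6 = 1.49×10^8 J/(m²·K).
ΔQ = C ΔT = 1.49×10^8 × 2.57 = 3.82×10^8 J/m².

3.82×10^8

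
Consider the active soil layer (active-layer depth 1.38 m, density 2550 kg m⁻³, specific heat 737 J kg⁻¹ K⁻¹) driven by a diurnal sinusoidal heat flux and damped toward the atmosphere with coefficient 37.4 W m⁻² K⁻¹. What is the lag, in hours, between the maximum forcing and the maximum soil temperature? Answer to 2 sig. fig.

Areal heat capacity C = ρ c_p D = 2550 × 737 × 1.38 = 2.59×10^6 J/(m^2 K).
ω = 2π / 86400 s = 7.27×10^-5 s⁻¹.
Phase lag φ = arctan(Cω/λ) = arctan(189/37.4) = 1.38 rad.
Time lag = φ / ω = 1.38 / 7.27×10^-5 = 18900 s = 5.25 hours.

5.3 hours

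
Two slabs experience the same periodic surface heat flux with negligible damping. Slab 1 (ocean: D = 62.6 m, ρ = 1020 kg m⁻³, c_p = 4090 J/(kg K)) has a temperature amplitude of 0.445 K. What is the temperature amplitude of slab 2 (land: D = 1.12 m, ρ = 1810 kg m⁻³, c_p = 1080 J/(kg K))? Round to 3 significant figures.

53.1 K

C_ocean = 2.61×10^8 J/(m²·K); C_land = 2.19×10^6 J/(m²·K).
A ∝ 1/C ⇒ A_land = A_ocean × C_ocean/C_land = 0.445 × 119 = 53.1 K.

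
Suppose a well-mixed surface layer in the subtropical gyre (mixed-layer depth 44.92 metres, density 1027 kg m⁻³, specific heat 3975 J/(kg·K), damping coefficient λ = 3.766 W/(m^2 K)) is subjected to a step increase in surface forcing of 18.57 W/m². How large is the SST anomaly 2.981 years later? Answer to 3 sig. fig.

Areal heat capacity C = ρ c_p D = 1027 × 3975 × 44.92 = 1.83×10^8 J/(m^2 K).
τ = C / λ = 1.83×10^8 / 3.766 = 4.87×10^7 s.
Equilibrium anomaly ΔT_eq = F / λ = 18.57 / 3.766 = 4.93 K.
t = 2.981 years = 9.41×10^7 s, so t/τ = 1.93.
ΔT(t) = ΔT_eq (1 − e^(−t/τ)) = 4.93 × (1 − e^−1.93) = 4.22 K.

4.22 K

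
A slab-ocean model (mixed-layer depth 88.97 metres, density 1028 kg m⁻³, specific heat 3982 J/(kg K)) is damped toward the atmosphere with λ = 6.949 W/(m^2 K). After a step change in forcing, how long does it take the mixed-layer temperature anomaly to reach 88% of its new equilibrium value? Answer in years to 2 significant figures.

3.5 years

Areal heat capacity C = ρ c_p D = 1028 × 3982 × 88.97 = 3.64×10^8 J m⁻² K⁻¹.
τ = C / λ = 3.64×10^8 / 6.949 = 5.24×10^7 s.
Fraction reached: 1 − e^(−t/τ) = 0.88 ⇒ t = −τ ln(1 − 0.88) = τ × 2.12.
t = 1.11×10^8 s = 3.52 years.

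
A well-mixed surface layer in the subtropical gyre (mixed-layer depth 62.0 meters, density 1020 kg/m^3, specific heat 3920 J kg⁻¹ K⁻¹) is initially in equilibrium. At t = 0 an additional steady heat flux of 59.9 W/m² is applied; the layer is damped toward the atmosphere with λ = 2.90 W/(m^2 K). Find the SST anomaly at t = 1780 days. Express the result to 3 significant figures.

Areal heat capacity C = ρ c_p D = 1020 × 3920 × 62.0 = 2.48×10^8 J/(m^2 K).
τ = C / λ = 2.48×10^8 / 2.90 = 8.55×10^7 s.
Equilibrium anomaly ΔT_eq = F / λ = 59.9 / 2.90 = 20.7 K.
t = 1780 days = 1.54×10^8 s, so t/τ = 1.80.
ΔT(t) = ΔT_eq (1 − e^(−t/τ)) = 20.7 × (1 − e^−1.80) = 17.2 K.

17.2 K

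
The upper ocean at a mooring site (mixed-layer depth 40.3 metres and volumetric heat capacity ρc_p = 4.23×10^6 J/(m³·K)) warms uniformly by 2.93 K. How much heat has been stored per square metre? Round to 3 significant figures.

4.99×10^8

Areal heat capacity C = ρc_p × D = 4.23×10^6 × 40.3 = 1.70×10^8 J/(m^2 K).
ΔQ = C ΔT = 1.70×10^8 × 2.93 = 4.99×10^8 J/m².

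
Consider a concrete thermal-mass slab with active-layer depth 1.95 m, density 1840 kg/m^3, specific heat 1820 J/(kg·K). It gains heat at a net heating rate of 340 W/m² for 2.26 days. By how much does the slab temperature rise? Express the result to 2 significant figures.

10 K

Areal heat capacity C = ρ c_p D = 1840 × 1820 × 1.95 = 6.53×10^6 J/(m^2 K).
Net heat input Q = F Δt = 340 × (2.26 days × 86400 s/day) = 6.64×10^7 J/m².
ΔT = Q / C = 6.64×10^7 / 6.53×10^6 = 10.2 K.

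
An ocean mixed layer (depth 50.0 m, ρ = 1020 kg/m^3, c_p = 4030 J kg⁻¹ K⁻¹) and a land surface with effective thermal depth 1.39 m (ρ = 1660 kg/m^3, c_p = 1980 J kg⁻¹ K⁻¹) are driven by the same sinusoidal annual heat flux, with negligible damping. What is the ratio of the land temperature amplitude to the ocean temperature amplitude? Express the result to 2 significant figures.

45

C_ocean = 1020 × 4030 × 50.0 = 2.06×10^8 J/(m²·K).
C_land = 1660 × 1980 × 1.39 = 4.57×10^6 J/(m²·K).
Undamped amplitude ∝ 1/C, so A_land/A_ocean = C_ocean/C_land = 45.0.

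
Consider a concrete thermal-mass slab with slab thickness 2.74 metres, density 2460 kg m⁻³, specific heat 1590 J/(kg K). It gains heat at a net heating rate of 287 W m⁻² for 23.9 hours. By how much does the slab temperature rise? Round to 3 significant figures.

Areal heat capacity C = ρ c_p D = 2460 × 1590 × 2.74 = 1.07×10^7 J/(m^2 K).
Net heat input Q = F Δt = 287 × (23.9 hours × 3600 s/hour) = 2.47×10^7 J/m².
ΔT = Q / C = 2.47×10^7 / 1.07×10^7 = 2.30 K.

2.30 K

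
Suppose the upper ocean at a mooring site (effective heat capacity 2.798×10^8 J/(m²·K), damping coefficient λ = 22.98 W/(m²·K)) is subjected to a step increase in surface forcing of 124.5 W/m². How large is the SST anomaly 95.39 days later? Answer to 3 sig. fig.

Areal heat capacity C = 2.798×10^8 J/(m²·K) (given).
τ = C / λ = 2.80×10^8 / 22.98 = 1.22×10^7 s.
Equilibrium anomaly ΔT_eq = F / λ = 124.5 / 22.98 = 5.42 K.
t = 95.39 days = 8.24×10^6 s, so t/τ = 0.677.
ΔT(t) = ΔT_eq (1 − e^(−t/τ)) = 5.42 × (1 − e^−0.677) = 2.66 K.

2.66 K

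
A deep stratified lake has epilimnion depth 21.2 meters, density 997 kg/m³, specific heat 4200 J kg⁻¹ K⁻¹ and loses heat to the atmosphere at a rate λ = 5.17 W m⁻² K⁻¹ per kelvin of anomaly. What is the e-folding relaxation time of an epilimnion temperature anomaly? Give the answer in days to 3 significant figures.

Areal heat capacity C = ρ c_p D = 997 × 4200 × 21.2 = 8.88×10^7 J m⁻² K⁻¹.
Relaxation time τ = C / λ = 8.88×10^7 / 5.17 = 1.72×10^7 s.
In days: 1.72×10^7 s / (86400 s/day) = 199 days.

199 days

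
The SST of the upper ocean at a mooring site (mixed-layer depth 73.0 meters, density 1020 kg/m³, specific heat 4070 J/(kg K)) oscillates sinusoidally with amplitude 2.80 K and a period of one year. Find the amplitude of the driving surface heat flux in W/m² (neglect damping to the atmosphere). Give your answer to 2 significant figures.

Areal heat capacity C = ρ c_p D = 1020 × 4070 × 73.0 = 3.03×10^8 J m⁻² K⁻¹.
ω = 2π / 3.15×10^7 s = 1.99×10^-7 s⁻¹.
Cω = 3.03×10^8 × 1.99×10^-7 = 60.4 W/(m²·K).
F₀ = A × Cω = 2.80 × 60.4 = 169 W/m².

170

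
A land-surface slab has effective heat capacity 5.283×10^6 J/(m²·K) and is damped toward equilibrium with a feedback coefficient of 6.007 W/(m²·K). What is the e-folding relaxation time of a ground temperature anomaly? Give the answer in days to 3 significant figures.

10.2 days

Areal heat capacity C = 5.283×10^6 J/(m²·K) (given).
Relaxation time τ = C / λ = 5.28×10^6 / 6.007 = 8.79×10^5 s.
In days: 8.79×10^5 s / (86400 s/day) = 10.2 days.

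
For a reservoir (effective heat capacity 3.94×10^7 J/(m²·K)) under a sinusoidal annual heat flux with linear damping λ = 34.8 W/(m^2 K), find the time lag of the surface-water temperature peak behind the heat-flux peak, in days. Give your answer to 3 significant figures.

Areal heat capacity C = 3.94×10^7 J/(m²·K) (given).
ω = 2π / 3.15×10^7 s = 1.99×10^-7 s⁻¹.
Phase lag φ = arctan(Cω/λ) = arctan(7.85/34.8) = 0.222 rad.
Time lag = φ / ω = 0.222 / 1.99×10^-7 = 1.11×10^6 s = 12.9 days.

12.9 days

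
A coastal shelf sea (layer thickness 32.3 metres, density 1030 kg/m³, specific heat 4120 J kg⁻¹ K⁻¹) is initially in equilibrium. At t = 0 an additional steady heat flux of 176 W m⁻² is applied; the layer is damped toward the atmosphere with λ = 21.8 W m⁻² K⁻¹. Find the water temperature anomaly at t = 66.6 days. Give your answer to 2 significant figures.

4.8 K

Areal heat capacity C = ρ c_p D = 1030 × 4120 × 32.3 = 1.37×10^8 J/(m²·K).
τ = C / λ = 1.37×10^8 / 21.8 = 6.29×10^6 s.
Equilibrium anomaly ΔT_eq = F / λ = 176 / 21.8 = 8.07 K.
t = 66.6 days = 5.75×10^6 s, so t/τ = 0.915.
ΔT(t) = ΔT_eq (1 − e^(−t/τ)) = 8.07 × (1 − e^−0.915) = 4.84 K.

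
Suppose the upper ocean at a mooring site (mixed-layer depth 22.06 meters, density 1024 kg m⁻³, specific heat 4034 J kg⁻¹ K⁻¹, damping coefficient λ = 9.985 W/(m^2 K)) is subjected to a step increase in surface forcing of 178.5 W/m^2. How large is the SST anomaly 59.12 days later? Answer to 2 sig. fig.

Areal heat capacity C = ρ c_p D = 1024 × 4034 × 22.06 = 9.11×10^7 J m⁻² K⁻¹.
τ = C / λ = 9.11×10^7 / 9.985 = 9.13×10^6 s.
Equilibrium anomaly ΔT_eq = F / λ = 178.5 / 9.985 = 17.9 K.
t = 59.12 days = 5.11×10^6 s, so t/τ = 0.560.
ΔT(t) = ΔT_eq (1 − e^(−t/τ)) = 17.9 × (1 − e^−0.560) = 7.66 K.

7.7 K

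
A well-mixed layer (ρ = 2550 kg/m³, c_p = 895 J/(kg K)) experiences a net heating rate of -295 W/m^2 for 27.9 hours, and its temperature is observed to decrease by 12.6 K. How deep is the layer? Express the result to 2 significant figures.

1.0 m

Heat input Q = F Δt = -295 × 1.00×10^5 s = -2.96×10^7 J/m².
Required areal heat capacity C = Q / ΔT = 2.35×10^6 J/(m²·K).
Depth D = C / (ρ c_p) = 2.35×10^6 / (2550 × 895) = 1.03 m.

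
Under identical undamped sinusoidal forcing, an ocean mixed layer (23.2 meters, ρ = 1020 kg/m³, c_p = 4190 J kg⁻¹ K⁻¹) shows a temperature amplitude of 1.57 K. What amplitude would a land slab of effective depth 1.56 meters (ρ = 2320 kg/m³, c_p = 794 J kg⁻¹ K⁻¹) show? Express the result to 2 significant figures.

54 K

C_ocean = 9.92×10^7 J/(m²·K); C_land = 2.87×10^6 J/(m²·K).
A ∝ 1/C ⇒ A_land = A_ocean × C_ocean/C_land = 1.57 × 34.5 = 54.2 K.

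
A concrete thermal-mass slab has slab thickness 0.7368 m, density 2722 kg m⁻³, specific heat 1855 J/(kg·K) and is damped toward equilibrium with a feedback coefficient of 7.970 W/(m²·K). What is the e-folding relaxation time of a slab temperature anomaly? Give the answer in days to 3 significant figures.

5.40 days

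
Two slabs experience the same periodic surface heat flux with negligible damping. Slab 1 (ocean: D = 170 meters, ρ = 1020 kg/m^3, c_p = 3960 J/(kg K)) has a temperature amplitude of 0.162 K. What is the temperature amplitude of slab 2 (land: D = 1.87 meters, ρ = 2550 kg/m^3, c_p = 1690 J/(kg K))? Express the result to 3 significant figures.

13.8 K

C_ocean = 6.87×10^8 J/(m²·K); C_land = 8.06×10^6 J/(m²·K).
A ∝ 1/C ⇒ A_land = A_ocean × C_ocean/C_land = 0.162 × 85.2 = 13.8 K.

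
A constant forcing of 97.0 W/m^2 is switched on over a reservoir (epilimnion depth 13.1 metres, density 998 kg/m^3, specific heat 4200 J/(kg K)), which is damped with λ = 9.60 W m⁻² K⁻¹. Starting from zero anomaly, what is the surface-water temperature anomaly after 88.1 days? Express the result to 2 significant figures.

Areal heat capacity C = ρ c_p D = 998 × 4200 × 13.1 = 5.49×10^7 J/(m²·K).
τ = C / λ = 5.49×10^7 / 9.60 = 5.72×10^6 s.
Equilibrium anomaly ΔT_eq = F / λ = 97.0 / 9.60 = 10.1 K.
t = 88.1 days = 7.61×10^6 s, so t/τ = 1.33.
ΔT(t) = ΔT_eq (1 − e^(−t/τ)) = 10.1 × (1 − e^−1.33) = 7.43 K.

7.4 K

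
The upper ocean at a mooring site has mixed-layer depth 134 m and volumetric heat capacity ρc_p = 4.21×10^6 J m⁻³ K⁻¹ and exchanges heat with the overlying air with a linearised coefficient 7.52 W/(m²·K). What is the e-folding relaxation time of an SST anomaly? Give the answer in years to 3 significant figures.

2.38 years

Areal heat capacity C = ρc_p × D = 4.21×10^6 × 134 = 5.64×10^8 J m⁻² K⁻¹.
Relaxation time τ = C / λ = 5.64×10^8 / 7.52 = 7.50×10^7 s.
In years: 7.50×10^7 s / (3.156×10^7 s/year) = 2.38 years.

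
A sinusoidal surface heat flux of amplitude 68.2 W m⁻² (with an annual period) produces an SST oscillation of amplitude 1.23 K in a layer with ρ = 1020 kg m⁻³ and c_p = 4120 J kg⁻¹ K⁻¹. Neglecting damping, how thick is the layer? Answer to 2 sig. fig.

ω = 2π / 3.15×10^7 s = 1.99×10^-7 s⁻¹.
Required C = F₀ / (A ω) = 68.2 / (1.23 × 1.99×10^-7) = 2.78×10^8 J/(m²·K).
D = C / (ρ c_p) = 2.78×10^8 / (1020 × 4120) = 66.2 m.

66 m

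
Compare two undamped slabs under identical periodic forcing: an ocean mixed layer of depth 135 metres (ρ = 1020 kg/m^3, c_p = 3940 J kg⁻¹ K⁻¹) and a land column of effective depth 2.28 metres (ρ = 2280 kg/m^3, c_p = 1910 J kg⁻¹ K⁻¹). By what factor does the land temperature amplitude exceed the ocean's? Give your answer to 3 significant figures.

54.6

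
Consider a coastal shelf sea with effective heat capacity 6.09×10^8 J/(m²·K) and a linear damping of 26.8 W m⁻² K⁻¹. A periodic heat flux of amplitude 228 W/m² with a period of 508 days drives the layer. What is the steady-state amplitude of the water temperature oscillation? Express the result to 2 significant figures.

2.5 K

Areal heat capacity C = 6.09×10^8 J/(m²·K) (given).
Angular frequency ω = 2π / T = 2π / 4.39×10^7 s = 1.43×10^-7 s⁻¹.
√((Cω)² + λ²) = √((87.2)² + 26.8²) = 91.2 W/(m²·K).
Amplitude A = F₀ / √((Cω)²+λ²) = 228 / 91.2 = 2.50 K.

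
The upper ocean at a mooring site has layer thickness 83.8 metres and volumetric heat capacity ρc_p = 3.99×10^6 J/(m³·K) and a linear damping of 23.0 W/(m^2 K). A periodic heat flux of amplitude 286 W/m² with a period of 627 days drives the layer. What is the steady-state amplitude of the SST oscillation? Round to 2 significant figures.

6.3 K

Areal heat capacity C = ρc_p × D = 3.99×10^6 × 83.8 = 3.34×10^8 J/(m²·K).
Angular frequency ω = 2π / T = 2π / 5.42×10^7 s = 1.16×10^-7 s⁻¹.
√((Cω)² + λ²) = √((38.8)² + 23.0²) = 45.1 W/(m²·K).
Amplitude A = F₀ / √((Cω)²+λ²) = 286 / 45.1 = 6.34 K.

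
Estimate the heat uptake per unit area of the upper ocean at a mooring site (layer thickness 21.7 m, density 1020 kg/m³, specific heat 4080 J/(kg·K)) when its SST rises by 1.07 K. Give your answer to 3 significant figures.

Areal heat capacity C = ρ c_p D = 1020 × 4080 × 21.7 = 9.03×10^7 J m⁻² K⁻¹.
ΔQ = C ΔT = 9.03×10^7 × 1.07 = 9.66×10^7 J/m².

9.66×10^7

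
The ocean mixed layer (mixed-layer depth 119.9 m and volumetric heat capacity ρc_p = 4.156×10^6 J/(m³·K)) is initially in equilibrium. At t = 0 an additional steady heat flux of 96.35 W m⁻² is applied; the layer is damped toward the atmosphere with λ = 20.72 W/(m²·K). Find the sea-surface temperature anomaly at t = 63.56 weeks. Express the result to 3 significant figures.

3.71 K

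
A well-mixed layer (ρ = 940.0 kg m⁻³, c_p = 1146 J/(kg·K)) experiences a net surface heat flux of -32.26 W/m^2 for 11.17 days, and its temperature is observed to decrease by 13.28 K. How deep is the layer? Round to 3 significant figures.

Heat input Q = F Δt = -32.26 × 9.65×10^5 s = -3.11×10^7 J/m².
Required areal heat capacity C = Q / ΔT = 2.34×10^6 J/(m²·K).
Depth D = C / (ρ c_p) = 2.34×10^6 / (940.0 × 1146) = 2.18 m.

2.18 m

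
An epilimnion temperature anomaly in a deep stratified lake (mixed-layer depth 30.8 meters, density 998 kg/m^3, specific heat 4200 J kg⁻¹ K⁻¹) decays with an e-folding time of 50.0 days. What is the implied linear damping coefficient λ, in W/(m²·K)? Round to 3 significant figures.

29.9

Areal heat capacity C = ρ c_p D = 998 × 4200 × 30.8 = 1.29×10^8 J/(m²·K).
τ = 50.0 days = 4.32×10^6 s.
λ = C / τ = 1.29×10^8 / 4.32×10^6 = 29.9 W/(m²·K).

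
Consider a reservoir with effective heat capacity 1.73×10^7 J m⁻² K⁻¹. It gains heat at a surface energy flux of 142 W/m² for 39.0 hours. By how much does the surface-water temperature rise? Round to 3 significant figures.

Areal heat capacity C = 1.73×10^7 J m⁻² K⁻¹ (given).
Net heat input Q = F Δt = 142 × (39.0 hours × 3600 s/hour) = 1.99×10^7 J/m².
ΔT = Q / C = 1.99×10^7 / 1.73×10^7 = 1.15 K.

1.15 K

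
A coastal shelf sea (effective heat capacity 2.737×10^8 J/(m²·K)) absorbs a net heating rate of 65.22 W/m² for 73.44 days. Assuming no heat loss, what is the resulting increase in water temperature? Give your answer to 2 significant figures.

1.5 K

Areal heat capacity C = 2.737×10^8 J/(m²·K) (given).
Net heat input Q = F Δt = 65.22 × (73.44 days × 86400 s/day) = 4.14×10^8 J/m².
ΔT = Q / C = 4.14×10^8 / 2.74×10^8 = 1.51 K.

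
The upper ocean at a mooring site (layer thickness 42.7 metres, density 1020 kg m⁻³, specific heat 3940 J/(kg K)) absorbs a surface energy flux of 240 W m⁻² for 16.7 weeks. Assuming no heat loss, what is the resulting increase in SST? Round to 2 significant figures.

Areal heat capacity C = ρ c_p D = 1020 × 3940 × 42.7 = 1.72×10^8 J/(m^2 K).
Net heat input Q = F Δt = 240 × (16.7 weeks × 6.048×10^5 s/week) = 2.42×10^9 J/m².
ΔT = Q / C = 2.42×10^9 / 1.72×10^8 = 14.1 K.

14 K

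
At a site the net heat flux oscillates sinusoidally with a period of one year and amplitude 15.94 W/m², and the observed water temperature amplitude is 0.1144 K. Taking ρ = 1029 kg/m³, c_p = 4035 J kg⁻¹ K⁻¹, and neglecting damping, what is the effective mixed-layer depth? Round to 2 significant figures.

170 m

ω = 2π / 3.15×10^7 s = 1.99×10^-7 s⁻¹.
Required C = F₀ / (A ω) = 15.94 / (0.1144 × 1.99×10^-7) = 6.99×10^8 J/(m²·K).
D = C / (ρ c_p) = 6.99×10^8 / (1029 × 4035) = 168 m.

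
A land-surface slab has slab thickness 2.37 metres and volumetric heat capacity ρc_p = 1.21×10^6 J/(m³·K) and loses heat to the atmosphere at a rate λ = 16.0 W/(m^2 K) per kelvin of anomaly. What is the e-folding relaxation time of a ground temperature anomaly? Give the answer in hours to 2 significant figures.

50 hours

Areal heat capacity C = ρc_p × D = 1.21×10^6 × 2.37 = 2.87×10^6 J/(m^2 K).
Relaxation time τ = C / λ = 2.87×10^6 / 16.0 = 1.79×10^5 s.
In hours: 1.79×10^5 s / (3600 s/hour) = 49.8 hours.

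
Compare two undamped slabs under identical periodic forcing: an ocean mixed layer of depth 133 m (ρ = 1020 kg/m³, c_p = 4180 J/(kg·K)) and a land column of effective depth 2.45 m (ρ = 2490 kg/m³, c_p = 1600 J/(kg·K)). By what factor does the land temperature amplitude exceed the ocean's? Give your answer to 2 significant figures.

58

C_ocean = 1020 × 4180 × 133 = 5.67×10^8 J/(m²·K).
C_land = 2490 × 1600 × 2.45 = 9.76×10^6 J/(m²·K).
Undamped amplitude ∝ 1/C, so A_land/A_ocean = C_ocean/C_land = 58.1.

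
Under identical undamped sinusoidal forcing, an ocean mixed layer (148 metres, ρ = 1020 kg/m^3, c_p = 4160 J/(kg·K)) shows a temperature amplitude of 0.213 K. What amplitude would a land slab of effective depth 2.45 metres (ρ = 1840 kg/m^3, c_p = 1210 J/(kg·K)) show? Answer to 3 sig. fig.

C_ocean = 6.28×10^8 J/(m²·K); C_land = 5.45×10^6 J/(m²·K).
A ∝ 1/C ⇒ A_land = A_ocean × C_ocean/C_land = 0.213 × 115 = 24.5 K.

24.5 K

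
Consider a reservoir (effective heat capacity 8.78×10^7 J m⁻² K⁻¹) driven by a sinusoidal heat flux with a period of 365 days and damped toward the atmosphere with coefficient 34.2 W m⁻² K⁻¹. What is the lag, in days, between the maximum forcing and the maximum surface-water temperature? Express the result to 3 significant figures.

27.5 days

Areal heat capacity C = 8.78×10^7 J m⁻² K⁻¹ (given).
ω = 2π / 3.15×10^7 s = 1.99×10^-7 s⁻¹.
Phase lag φ = arctan(Cω/λ) = arctan(17.5/34.2) = 0.473 rad.
Time lag = φ / ω = 0.473 / 1.99×10^-7 = 2.37×10^6 s = 27.5 days.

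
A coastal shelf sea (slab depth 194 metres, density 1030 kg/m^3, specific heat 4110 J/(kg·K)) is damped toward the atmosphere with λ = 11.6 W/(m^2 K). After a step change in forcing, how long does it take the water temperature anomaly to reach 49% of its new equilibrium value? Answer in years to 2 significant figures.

1.5 years

Areal heat capacity C = ρ c_p D = 1030 × 4110 × 194 = 8.21×10^8 J/(m^2 K).
τ = C / λ = 8.21×10^8 / 11.6 = 7.08×10^7 s.
Fraction reached: 1 − e^(−t/τ) = 0.49 ⇒ t = −τ ln(1 − 0.49) = τ × 0.673.
t = 4.77×10^7 s = 1.51 years.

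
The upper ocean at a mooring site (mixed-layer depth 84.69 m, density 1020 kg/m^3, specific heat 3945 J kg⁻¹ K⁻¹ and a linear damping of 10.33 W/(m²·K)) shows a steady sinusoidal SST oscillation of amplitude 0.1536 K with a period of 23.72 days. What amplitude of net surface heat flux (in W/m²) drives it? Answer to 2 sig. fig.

160

Areal heat capacity C = ρ c_p D = 1020 × 3945 × 84.69 = 3.41×10^8 J m⁻² K⁻¹.
ω = 2π / 2.05×10^6 s = 3.07×10^-6 s⁻¹.
√((Cω)² + λ²) = √((1040)² + 10.33²) = 1040 W/(m²·K).
F₀ = A × √((Cω)²+λ²) = 0.1536 × 1040 = 160 W/m².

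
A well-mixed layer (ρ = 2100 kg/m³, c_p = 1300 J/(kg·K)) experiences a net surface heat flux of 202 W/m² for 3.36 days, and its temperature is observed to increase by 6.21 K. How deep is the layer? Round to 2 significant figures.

Heat input Q = F Δt = 202 × 2.90×10^5 s = 5.86×10^7 J/m².
Required areal heat capacity C = Q / ΔT = 9.44×10^6 J/(m²·K).
Depth D = C / (ρ c_p) = 9.44×10^6 / (2100 × 1300) = 3.46 m.

3.5 m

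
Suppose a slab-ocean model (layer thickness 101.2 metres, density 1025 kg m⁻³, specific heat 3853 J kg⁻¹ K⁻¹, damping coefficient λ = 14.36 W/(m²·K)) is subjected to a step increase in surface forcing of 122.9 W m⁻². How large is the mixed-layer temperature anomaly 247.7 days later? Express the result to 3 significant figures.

Areal heat capacity C = ρ c_p D = 1025 × 3853 × 101.2 = 4.00×10^8 J/(m^2 K).
τ = C / λ = 4.00×10^8 / 14.36 = 2.78×10^7 s.
Equilibrium anomaly ΔT_eq = F / λ = 122.9 / 14.36 = 8.56 K.
t = 247.7 days = 2.14×10^7 s, so t/τ = 0.769.
ΔT(t) = ΔT_eq (1 − e^(−t/τ)) = 8.56 × (1 − e^−0.769) = 4.59 K.

4.59 K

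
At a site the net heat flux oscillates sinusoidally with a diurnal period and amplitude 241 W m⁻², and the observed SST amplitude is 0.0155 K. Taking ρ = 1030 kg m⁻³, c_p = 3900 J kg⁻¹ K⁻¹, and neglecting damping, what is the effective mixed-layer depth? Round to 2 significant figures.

53 m

ω = 2π / 86400 s = 7.27×10^-5 s⁻¹.
Required C = F₀ / (A ω) = 241 / (0.0155 × 7.27×10^-5) = 2.14×10^8 J/(m²·K).
D = C / (ρ c_p) = 2.14×10^8 / (1030 × 3900) = 53.2 m.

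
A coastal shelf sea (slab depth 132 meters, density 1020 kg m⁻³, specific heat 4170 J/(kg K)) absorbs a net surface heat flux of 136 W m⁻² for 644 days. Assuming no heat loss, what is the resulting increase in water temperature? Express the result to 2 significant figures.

13 K

Areal heat capacity C = ρ c_p D = 1020 × 4170 × 132 = 5.61×10^8 J m⁻² K⁻¹.
Net heat input Q = F Δt = 136 × (644 days × 86400 s/day) = 7.57×10^9 J/m².
ΔT = Q / C = 7.57×10^9 / 5.61×10^8 = 13.5 K.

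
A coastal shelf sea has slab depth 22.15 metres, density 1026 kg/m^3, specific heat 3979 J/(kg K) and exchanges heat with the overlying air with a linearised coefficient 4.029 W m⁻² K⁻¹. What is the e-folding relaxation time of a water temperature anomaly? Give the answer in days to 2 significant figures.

Areal heat capacity C = ρ c_p D = 1026 × 3979 × 22.15 = 9.04×10^7 J/(m²·K).
Relaxation time τ = C / λ = 9.04×10^7 / 4.029 = 2.24×10^7 s.
In days: 2.24×10^7 s / (86400 s/day) = 260 days.

260 days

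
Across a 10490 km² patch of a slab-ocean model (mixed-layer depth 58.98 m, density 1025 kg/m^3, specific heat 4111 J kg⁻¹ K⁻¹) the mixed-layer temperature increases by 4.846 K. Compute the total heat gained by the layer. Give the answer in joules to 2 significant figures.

Areal heat capacity C = ρ c_p D = 1025 × 4111 × 58.98 = 2.49×10^8 J/(m²·K).
Heat per unit area: q = C ΔT = 2.49×10^8 × 4.846 = 1.20×10^9 J/m².
Total heat: Q = q × A = 1.20×10^9 × (10490 × 10⁶ m²) = 1.26×10^19 J.

1.3×10^19 J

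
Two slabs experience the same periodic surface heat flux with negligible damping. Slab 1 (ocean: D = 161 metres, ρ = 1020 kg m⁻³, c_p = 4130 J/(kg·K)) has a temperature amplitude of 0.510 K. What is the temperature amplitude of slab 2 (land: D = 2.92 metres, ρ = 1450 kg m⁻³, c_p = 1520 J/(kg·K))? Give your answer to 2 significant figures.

C_ocean = 6.78×10^8 J/(m²·K); C_land = 6.44×10^6 J/(m²·K).
A ∝ 1/C ⇒ A_land = A_ocean × C_ocean/C_land = 0.510 × 105 = 53.7 K.

54 K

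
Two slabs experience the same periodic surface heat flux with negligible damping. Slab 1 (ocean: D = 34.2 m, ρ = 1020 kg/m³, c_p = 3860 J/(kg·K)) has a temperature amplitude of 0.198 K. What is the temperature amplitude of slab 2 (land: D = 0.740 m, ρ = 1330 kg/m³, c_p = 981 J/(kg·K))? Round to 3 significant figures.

27.6 K

C_ocean = 1.35×10^8 J/(m²·K); C_land = 9.66×10^5 J/(m²·K).
A ∝ 1/C ⇒ A_land = A_ocean × C_ocean/C_land = 0.198 × 139 = 27.6 K.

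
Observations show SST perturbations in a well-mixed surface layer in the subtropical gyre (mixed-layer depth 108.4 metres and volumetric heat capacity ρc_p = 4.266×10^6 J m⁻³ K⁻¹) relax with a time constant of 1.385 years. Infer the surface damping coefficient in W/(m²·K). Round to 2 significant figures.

Areal heat capacity C = ρc_p × D = 4.266×10^6 × 108.4 = 4.62×10^8 J/(m²·K).
τ = 1.385 years = 4.37×10^7 s.
λ = C / τ = 4.62×10^8 / 4.37×10^7 = 10.6 W/(m²·K).

11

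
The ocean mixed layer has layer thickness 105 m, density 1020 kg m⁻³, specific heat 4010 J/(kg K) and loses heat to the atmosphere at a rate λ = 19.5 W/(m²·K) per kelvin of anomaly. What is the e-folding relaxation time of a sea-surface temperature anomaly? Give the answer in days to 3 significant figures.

255 days

Areal heat capacity C = ρ c_p D = 1020 × 4010 × 105 = 4.29×10^8 J/(m²·K).
Relaxation time τ = C / λ = 4.29×10^8 / 19.5 = 2.20×10^7 s.
In days: 2.20×10^7 s / (86400 s/day) = 255 days.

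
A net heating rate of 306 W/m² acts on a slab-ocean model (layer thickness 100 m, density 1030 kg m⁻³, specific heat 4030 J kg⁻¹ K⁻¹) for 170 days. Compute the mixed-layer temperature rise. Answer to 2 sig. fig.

Areal heat capacity C = ρ c_p D = 1030 × 4030 × 100 = 4.15×10^8 J/(m²·K).
Net heat input Q = F Δt = 306 × (170 days × 86400 s/day) = 4.49×10^9 J/m².
ΔT = Q / C = 4.49×10^9 / 4.15×10^8 = 10.8 K.

11 K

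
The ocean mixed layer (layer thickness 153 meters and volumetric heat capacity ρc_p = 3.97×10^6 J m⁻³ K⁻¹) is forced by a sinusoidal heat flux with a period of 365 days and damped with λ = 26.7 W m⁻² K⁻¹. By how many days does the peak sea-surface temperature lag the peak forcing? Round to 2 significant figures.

79 days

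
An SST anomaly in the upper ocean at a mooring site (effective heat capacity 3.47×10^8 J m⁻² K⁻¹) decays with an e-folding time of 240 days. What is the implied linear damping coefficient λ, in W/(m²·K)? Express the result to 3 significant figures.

16.7

Areal heat capacity C = 3.47×10^8 J m⁻² K⁻¹ (given).
τ = 240 days = 2.07×10^7 s.
λ = C / τ = 3.47×10^8 / 2.07×10^7 = 16.7 W/(m²·K).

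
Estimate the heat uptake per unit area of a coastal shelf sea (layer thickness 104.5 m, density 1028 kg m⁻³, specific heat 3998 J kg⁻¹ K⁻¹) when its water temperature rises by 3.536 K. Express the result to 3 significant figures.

Areal heat capacity C = ρ c_p D = 1028 × 3998 × 104.5 = 4.29×10^8 J/(m²·K).
ΔQ = C ΔT = 4.29×10^8 × 3.536 = 1.52×10^9 J/m².

1.52×10^9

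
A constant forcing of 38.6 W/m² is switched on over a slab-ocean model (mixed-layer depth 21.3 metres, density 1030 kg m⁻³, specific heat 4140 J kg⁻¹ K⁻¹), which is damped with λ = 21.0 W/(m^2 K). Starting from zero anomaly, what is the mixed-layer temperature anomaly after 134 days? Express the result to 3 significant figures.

Areal heat capacity C = ρ c_p D = 1030 × 4140 × 21.3 = 9.08×10^7 J/(m²·K).
τ = C / λ = 9.08×10^7 / 21.0 = 4.33×10^6 s.
Equilibrium anomaly ΔT_eq = F / λ = 38.6 / 21.0 = 1.84 K.
t = 134 days = 1.16×10^7 s, so t/τ = 2.68.
ΔT(t) = ΔT_eq (1 − e^(−t/τ)) = 1.84 × (1 − e^−2.68) = 1.71 K.

1.71 K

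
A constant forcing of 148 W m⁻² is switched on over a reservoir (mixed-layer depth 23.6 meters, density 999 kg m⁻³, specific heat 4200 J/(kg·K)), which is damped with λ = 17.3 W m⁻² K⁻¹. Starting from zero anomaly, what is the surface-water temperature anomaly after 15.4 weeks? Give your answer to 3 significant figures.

Areal heat capacity C = ρ c_p D = 999 × 4200 × 23.6 = 9.90×10^7 J/(m²·K).
τ = C / λ = 9.90×10^7 / 17.3 = 5.72×10^6 s.
Equilibrium anomaly ΔT_eq = F / λ = 148 / 17.3 = 8.55 K.
t = 15.4 weeks = 9.31×10^6 s, so t/τ = 1.63.
ΔT(t) = ΔT_eq (1 − e^(−t/τ)) = 8.55 × (1 − e^−1.63) = 6.87 K.

6.87 K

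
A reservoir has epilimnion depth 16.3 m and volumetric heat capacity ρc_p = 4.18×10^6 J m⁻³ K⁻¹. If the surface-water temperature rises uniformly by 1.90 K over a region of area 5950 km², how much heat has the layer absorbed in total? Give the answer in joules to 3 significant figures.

7.70×10^17 J

Areal heat capacity C = ρc_p × D = 4.18×10^6 × 16.3 = 6.81×10^7 J m⁻² K⁻¹.
Heat per unit area: q = C ΔT = 6.81×10^7 × 1.90 = 1.29×10^8 J/m².
Total heat: Q = q × A = 1.29×10^8 × (5950 × 10⁶ m²) = 7.70×10^17 J.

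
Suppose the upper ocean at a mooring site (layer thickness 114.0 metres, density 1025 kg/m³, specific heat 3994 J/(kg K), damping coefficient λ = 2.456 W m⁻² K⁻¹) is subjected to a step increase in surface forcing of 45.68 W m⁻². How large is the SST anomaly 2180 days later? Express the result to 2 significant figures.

Areal heat capacity C = ρ c_p D = 1025 × 3994 × 114.0 = 4.67×10^8 J/(m²·K).
τ = C / λ = 4.67×10^8 / 2.456 = 1.90×10^8 s.
Equilibrium anomaly ΔT_eq = F / λ = 45.68 / 2.456 = 18.6 K.
t = 2180 days = 1.88×10^8 s, so t/τ = 0.991.
ΔT(t) = ΔT_eq (1 − e^(−t/τ)) = 18.6 × (1 − e^−0.991) = 11.7 K.

12 K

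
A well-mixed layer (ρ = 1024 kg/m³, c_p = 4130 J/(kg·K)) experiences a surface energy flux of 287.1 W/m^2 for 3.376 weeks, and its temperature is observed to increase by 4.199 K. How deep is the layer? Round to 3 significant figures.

33.0 m

Heat input Q = F Δt = 287.1 × 2.04×10^6 s = 5.86×10^8 J/m².
Required areal heat capacity C = Q / ΔT = 1.40×10^8 J/(m²·K).
Depth D = C / (ρ c_p) = 1.40×10^8 / (1024 × 4130) = 33.0 m.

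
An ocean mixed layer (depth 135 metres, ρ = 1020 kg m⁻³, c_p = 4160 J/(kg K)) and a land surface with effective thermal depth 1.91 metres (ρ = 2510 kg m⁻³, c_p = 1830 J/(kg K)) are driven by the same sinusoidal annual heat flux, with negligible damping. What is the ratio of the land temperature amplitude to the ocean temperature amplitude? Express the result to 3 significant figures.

C_ocean = 1020 × 4160 × 135 = 5.73×10^8 J/(m²·K).
C_land = 2510 × 1830 × 1.91 = 8.77×10^6 J/(m²·K).
Undamped amplitude ∝ 1/C, so A_land/A_ocean = C_ocean/C_land = 65.3.

65.3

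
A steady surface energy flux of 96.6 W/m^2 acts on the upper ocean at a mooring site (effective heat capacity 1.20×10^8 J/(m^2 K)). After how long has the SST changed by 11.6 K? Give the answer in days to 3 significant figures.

167 days

Areal heat capacity C = 1.20×10^8 J/(m^2 K) (given).
Time required: Δt = C ΔT / F = 1.20×10^8 × 11.6 / 96.6 = 1.44×10^7 s.
In days: 1.44×10^7 s / (86400 s/day) = 167 days.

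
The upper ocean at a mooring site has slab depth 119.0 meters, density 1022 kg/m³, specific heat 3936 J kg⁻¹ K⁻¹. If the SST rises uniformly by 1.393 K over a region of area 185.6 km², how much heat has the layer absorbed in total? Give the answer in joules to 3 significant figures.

Areal heat capacity C = ρ c_p D = 1022 × 3936 × 119.0 = 4.79×10^8 J/(m^2 K).
Heat per unit area: q = C ΔT = 4.79×10^8 × 1.393 = 6.67×10^8 J/m².
Total heat: Q = q × A = 6.67×10^8 × (185.6 × 10⁶ m²) = 1.24×10^17 J.

1.24×10^17 J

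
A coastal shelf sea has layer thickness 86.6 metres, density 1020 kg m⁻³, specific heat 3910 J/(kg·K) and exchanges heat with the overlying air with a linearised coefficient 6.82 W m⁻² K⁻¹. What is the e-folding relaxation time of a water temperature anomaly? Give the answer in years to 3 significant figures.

Areal heat capacity C = ρ c_p D = 1020 × 3910 × 86.6 = 3.45×10^8 J/(m²·K).
Relaxation time τ = C / λ = 3.45×10^8 / 6.82 = 5.06×10^7 s.
In years: 5.06×10^7 s / (3.156×10^7 s/year) = 1.60 years.

1.60 years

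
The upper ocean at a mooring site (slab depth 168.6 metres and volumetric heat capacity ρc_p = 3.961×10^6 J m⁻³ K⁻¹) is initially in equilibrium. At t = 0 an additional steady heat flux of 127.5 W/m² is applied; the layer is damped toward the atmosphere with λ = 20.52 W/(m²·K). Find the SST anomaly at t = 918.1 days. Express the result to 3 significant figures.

Areal heat capacity C = ρc_p × D = 3.961×10^6 × 168.6 = 6.68×10^8 J/(m^2 K).
τ = C / λ = 6.68×10^8 / 20.52 = 3.25×10^7 s.
Equilibrium anomaly ΔT_eq = F / λ = 127.5 / 20.52 = 6.21 K.
t = 918.1 days = 7.93×10^7 s, so t/τ = 2.44.
ΔT(t) = ΔT_eq (1 − e^(−t/τ)) = 6.21 × (1 − e^−2.44) = 5.67 K.

5.67 K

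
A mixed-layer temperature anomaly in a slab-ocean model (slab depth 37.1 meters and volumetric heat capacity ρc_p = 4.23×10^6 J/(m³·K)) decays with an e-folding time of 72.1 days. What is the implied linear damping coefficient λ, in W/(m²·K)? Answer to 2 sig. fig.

Areal heat capacity C = ρc_p × D = 4.23×10^6 × 37.1 = 1.57×10^8 J/(m²·K).
τ = 72.1 days = 6.23×10^6 s.
λ = C / τ = 1.57×10^8 / 6.23×10^6 = 25.2 W/(m²·K).

25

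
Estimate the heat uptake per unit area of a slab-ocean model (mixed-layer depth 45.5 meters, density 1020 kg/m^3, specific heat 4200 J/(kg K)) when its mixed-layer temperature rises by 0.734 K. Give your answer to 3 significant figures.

Areal heat capacity C = ρ c_p D = 1020 × 4200 × 45.5 = 1.95×10^8 J m⁻² K⁻¹.
ΔQ = C ΔT = 1.95×10^8 × 0.734 = 1.43×10^8 J/m².

1.43×10^8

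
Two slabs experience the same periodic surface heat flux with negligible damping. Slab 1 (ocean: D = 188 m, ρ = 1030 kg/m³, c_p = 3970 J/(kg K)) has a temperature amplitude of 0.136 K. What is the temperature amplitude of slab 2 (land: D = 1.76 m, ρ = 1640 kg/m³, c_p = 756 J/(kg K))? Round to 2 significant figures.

C_ocean = 7.69×10^8 J/(m²·K); C_land = 2.18×10^6 J/(m²·K).
A ∝ 1/C ⇒ A_land = A_ocean × C_ocean/C_land = 0.136 × 352 = 47.9 K.

48 K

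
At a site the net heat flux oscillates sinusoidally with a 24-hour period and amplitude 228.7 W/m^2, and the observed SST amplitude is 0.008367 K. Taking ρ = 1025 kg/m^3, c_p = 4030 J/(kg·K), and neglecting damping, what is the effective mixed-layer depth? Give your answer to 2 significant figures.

ω = 2π / 86400 s = 7.27×10^-5 s⁻¹.
Required C = F₀ / (A ω) = 228.7 / (0.008367 × 7.27×10^-5) = 3.76×10^8 J/(m²·K).
D = C / (ρ c_p) = 3.76×10^8 / (1025 × 4030) = 91.0 m.

91 m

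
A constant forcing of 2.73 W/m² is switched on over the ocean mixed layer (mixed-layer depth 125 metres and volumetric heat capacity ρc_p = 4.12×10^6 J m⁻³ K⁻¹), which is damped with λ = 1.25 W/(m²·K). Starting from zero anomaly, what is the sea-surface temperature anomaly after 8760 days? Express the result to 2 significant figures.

1.8 K

Areal heat capacity C = ρc_p × D = 4.12×10^6 × 125 = 5.15×10^8 J/(m²·K).
τ = C / λ = 5.15×10^8 / 1.25 = 4.12×10^8 s.
Equilibrium anomaly ΔT_eq = F / λ = 2.73 / 1.25 = 2.18 K.
t = 8760 days = 7.57×10^8 s, so t/τ = 1.84.
ΔT(t) = ΔT_eq (1 − e^(−t/τ)) = 2.18 × (1 − e^−1.84) = 1.84 K.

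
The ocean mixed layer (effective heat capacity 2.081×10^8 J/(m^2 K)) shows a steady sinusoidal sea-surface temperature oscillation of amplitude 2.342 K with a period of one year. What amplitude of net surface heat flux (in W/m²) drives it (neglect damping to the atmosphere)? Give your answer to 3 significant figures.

97.1

Areal heat capacity C = 2.081×10^8 J/(m^2 K) (given).
ω = 2π / 3.15×10^7 s = 1.99×10^-7 s⁻¹.
Cω = 2.08×10^8 × 1.99×10^-7 = 41.5 W/(m²·K).
F₀ = A × Cω = 2.342 × 41.5 = 97.1 W/m².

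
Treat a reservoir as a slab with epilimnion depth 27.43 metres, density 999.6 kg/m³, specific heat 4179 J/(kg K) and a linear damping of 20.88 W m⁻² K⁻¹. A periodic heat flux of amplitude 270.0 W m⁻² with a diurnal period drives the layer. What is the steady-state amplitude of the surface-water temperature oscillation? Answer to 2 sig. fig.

0.032 K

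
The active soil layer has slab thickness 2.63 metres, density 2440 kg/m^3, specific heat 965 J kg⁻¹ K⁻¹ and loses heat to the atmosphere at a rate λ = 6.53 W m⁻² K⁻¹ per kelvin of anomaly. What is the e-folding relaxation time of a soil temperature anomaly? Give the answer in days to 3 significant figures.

Areal heat capacity C = ρ c_p D = 2440 × 965 × 2.63 = 6.19×10^6 J m⁻² K⁻¹.
Relaxation time τ = C / λ = 6.19×10^6 / 6.53 = 9.48×10^5 s.
In days: 9.48×10^5 s / (86400 s/day) = 11.0 days.

11.0 days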